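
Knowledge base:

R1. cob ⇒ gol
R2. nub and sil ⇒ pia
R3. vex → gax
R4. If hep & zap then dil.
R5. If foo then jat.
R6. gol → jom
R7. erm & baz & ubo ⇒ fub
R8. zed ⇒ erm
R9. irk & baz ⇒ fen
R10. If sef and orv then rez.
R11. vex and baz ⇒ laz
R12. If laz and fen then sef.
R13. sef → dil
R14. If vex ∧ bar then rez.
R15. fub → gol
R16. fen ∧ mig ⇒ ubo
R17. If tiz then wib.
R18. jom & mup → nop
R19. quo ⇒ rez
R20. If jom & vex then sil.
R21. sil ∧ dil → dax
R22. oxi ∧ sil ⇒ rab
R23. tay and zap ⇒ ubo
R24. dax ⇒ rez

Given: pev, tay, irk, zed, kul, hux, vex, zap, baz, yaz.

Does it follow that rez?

Yes

erm  (by R8: zed)
fen  (by R9: irk, baz)
laz  (by R11: vex, baz)
sef  (by R12: laz, fen)
dil  (by R13: sef)
ubo  (by R23: tay, zap)
fub  (by R7: erm, baz, ubo)
gol  (by R15: fub)
jom  (by R6: gol)
sil  (by R20: jom, vex)
dax  (by R21: sil, dil)
rez  (by R24: dax)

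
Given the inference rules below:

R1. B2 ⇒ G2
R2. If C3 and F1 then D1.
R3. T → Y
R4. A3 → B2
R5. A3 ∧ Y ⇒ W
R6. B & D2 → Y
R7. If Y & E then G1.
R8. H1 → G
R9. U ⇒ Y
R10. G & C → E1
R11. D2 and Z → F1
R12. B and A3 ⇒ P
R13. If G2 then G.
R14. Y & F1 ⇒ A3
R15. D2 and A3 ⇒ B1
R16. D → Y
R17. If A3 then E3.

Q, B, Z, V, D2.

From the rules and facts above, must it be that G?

Y  (by R6: B, D2)
F1  (by R11: D2, Z)
A3  (by R14: Y, F1)
B2  (by R4: A3)
G2  (by R1: B2)
G  (by R13: G2)

Yes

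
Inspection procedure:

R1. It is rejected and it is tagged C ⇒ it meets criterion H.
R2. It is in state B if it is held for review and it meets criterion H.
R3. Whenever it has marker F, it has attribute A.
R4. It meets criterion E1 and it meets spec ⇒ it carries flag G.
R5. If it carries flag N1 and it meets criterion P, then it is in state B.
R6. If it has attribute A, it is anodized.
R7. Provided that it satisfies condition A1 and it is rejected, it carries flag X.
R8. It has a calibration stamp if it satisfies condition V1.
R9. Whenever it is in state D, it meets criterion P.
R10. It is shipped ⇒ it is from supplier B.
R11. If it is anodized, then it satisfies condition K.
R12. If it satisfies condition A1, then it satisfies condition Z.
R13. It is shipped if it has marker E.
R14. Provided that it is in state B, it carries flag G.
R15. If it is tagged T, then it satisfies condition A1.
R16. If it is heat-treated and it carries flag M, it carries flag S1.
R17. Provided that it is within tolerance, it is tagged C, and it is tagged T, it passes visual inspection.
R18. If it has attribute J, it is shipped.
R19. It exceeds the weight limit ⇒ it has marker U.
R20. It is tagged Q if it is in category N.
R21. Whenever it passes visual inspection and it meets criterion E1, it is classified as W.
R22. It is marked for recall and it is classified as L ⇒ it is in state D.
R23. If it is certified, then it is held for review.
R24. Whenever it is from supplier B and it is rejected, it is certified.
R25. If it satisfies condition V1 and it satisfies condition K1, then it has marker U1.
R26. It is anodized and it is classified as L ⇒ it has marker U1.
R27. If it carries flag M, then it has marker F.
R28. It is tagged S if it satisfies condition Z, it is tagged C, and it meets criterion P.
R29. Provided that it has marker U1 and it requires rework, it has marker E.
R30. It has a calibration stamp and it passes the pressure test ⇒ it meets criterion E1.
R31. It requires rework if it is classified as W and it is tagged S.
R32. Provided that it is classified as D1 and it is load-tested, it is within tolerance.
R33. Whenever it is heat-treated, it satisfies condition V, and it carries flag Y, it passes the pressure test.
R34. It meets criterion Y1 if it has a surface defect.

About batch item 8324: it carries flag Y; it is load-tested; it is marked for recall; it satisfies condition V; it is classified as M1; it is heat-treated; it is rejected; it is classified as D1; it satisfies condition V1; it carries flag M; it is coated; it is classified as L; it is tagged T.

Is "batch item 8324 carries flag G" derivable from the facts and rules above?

No

Forward chaining from the given facts derives: has a calibration stamp, satisfies condition A1, carries flag S1, is in state D, has marker F, is within tolerance, passes the pressure test, has attribute A, is anodized, carries flag X, meets criterion P, satisfies condition K, satisfies condition Z, has marker U1, meets criterion E1.
Rules concluding "it carries flag G": R4 needs "it meets spec"; R14 needs "it is in state B" — none of these are established.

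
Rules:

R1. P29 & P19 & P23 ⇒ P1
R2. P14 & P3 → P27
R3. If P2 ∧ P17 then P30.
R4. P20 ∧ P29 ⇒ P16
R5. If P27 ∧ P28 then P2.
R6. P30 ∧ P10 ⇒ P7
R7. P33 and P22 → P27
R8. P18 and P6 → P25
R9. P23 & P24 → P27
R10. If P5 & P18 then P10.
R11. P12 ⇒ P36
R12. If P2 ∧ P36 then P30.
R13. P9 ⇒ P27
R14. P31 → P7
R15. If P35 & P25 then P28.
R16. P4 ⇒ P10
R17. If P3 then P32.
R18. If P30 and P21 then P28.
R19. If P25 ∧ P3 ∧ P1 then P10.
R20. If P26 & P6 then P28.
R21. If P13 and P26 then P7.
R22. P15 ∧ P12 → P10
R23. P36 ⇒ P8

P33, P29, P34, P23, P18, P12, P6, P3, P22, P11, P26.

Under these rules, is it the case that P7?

No

Forward chaining from the given facts derives: P27, P25, P36, P32, P28, P8, P2, P30.
Rules concluding P7: R6 needs P10; R14 needs P31; R21 needs P13 — none of these are established.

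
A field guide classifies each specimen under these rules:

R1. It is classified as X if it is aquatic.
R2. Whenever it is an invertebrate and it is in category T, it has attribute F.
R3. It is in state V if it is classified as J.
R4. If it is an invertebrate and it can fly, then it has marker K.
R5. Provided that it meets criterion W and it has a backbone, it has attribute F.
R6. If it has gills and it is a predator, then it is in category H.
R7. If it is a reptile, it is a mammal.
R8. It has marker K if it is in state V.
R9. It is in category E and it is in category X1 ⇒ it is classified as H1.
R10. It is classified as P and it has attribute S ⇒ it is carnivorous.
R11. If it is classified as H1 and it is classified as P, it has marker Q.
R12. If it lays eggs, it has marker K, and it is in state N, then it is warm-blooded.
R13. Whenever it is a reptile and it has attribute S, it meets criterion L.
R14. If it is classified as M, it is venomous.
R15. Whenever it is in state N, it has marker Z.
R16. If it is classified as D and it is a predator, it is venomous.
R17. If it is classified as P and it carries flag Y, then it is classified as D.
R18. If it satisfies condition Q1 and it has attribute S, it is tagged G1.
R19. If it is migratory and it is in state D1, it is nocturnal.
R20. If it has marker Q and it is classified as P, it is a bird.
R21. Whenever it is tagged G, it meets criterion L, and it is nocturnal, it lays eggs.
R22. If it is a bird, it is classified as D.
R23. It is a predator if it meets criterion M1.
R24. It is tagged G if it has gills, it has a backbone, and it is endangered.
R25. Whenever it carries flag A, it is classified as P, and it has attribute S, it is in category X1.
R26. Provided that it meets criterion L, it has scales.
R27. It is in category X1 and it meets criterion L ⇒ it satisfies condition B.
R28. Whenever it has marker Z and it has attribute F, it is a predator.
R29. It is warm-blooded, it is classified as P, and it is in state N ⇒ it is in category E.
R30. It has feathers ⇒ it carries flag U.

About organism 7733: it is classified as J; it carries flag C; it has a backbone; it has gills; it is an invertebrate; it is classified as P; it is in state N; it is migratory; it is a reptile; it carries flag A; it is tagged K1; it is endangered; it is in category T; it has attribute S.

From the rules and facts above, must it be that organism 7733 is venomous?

No

Forward chaining from the given facts derives: has attribute F, is in state V, is a mammal, has marker K, is carnivorous, meets criterion L, has marker Z, is tagged G, is in category X1, has scales, satisfies condition B, is a predator, is in category H.
Rules concluding "it is venomous": R14 needs "it is classified as M"; R16 needs "it is classified as D" — none of these are established.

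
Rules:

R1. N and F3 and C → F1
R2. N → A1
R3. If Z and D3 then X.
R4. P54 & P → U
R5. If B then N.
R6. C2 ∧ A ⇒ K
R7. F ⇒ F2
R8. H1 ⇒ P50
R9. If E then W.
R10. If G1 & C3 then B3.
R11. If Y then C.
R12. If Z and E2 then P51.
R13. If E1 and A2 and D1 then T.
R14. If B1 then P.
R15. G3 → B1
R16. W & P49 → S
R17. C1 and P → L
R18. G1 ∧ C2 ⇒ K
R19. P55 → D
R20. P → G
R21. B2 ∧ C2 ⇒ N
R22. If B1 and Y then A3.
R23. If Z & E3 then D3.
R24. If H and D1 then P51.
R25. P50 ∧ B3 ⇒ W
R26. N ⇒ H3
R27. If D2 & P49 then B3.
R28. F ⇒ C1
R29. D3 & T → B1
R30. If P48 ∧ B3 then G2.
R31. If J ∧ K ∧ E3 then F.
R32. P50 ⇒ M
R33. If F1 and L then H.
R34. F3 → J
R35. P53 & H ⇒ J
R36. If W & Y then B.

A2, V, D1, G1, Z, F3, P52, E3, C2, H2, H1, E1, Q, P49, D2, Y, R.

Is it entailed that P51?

P50  (by R8: H1)
C  (by R11: Y)
T  (by R13: E1, A2, D1)
K  (by R18: G1, C2)
D3  (by R23: Z, E3)
B3  (by R27: D2, P49)
B1  (by R29: D3, T)
J  (by R34: F3)
P  (by R14: B1)
W  (by R25: P50, B3)
F  (by R31: J, K, E3)
B  (by R36: W, Y)
N  (by R5: B)
C1  (by R28: F)
F1  (by R1: N, F3, C)
L  (by R17: C1, P)
H  (by R33: F1, L)
P51  (by R24: H, D1)

Yes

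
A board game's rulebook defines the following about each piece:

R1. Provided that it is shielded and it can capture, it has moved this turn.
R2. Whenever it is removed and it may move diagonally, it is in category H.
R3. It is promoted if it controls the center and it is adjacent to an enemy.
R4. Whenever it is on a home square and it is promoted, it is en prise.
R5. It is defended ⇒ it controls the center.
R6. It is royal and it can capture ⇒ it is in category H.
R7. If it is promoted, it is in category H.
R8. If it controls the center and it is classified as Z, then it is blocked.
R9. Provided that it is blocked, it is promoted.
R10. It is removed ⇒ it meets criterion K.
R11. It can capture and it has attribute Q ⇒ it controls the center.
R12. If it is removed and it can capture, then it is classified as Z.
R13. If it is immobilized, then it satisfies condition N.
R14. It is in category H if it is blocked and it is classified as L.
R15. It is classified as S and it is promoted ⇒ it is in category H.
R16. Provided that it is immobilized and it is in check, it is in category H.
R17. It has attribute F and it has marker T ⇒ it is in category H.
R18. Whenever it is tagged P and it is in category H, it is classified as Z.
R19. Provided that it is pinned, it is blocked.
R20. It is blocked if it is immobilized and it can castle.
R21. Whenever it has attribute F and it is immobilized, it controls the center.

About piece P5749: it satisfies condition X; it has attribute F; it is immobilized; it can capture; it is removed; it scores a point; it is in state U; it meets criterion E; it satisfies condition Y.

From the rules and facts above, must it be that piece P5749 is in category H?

Yes

By R12 (it is removed, it can capture): it is classified as Z.
By R21 (it has attribute F, it is immobilized): it controls the center.
By R8 (it controls the center, it is classified as Z): it is blocked.
By R9 (it is blocked): it is promoted.
By R7 (it is promoted): it is in category H.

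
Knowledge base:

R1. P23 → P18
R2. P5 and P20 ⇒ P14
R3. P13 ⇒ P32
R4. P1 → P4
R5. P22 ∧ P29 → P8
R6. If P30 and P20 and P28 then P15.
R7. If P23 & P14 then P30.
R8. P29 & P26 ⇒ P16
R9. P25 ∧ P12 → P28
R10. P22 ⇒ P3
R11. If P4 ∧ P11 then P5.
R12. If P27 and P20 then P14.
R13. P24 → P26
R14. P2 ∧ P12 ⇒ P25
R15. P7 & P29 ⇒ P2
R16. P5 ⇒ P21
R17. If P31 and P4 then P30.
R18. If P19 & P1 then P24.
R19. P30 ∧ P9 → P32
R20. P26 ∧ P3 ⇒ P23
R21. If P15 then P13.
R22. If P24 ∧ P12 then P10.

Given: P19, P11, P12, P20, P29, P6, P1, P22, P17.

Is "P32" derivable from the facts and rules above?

No

Forward chaining from the given facts derives: P4, P8, P3, P5, P21, P24, P10, P14, P26, P23, P18, P30, P16.
Rules concluding P32: R3 needs P13; R19 needs P9 — none of these are established.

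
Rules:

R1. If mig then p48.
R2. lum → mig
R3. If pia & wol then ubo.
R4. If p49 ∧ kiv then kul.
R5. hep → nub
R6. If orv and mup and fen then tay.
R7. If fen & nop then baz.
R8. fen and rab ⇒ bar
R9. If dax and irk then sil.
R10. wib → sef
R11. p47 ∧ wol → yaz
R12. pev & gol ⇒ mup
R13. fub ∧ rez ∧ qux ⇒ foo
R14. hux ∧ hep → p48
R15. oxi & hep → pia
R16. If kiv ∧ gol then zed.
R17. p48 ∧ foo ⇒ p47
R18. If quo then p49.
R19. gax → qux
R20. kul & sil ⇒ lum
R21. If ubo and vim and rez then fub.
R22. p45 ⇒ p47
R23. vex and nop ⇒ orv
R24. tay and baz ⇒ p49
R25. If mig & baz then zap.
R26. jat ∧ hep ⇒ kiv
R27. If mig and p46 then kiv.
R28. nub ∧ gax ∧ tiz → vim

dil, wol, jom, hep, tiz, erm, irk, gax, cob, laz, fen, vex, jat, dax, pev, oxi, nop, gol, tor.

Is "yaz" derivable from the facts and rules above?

No

Forward chaining from the given facts derives: nub, baz, sil, mup, pia, qux, orv, kiv, vim, ubo, tay, zed, p49, kul, lum, mig, zap, p48.
The only rule concluding yaz is R11, which needs p47; that is never established.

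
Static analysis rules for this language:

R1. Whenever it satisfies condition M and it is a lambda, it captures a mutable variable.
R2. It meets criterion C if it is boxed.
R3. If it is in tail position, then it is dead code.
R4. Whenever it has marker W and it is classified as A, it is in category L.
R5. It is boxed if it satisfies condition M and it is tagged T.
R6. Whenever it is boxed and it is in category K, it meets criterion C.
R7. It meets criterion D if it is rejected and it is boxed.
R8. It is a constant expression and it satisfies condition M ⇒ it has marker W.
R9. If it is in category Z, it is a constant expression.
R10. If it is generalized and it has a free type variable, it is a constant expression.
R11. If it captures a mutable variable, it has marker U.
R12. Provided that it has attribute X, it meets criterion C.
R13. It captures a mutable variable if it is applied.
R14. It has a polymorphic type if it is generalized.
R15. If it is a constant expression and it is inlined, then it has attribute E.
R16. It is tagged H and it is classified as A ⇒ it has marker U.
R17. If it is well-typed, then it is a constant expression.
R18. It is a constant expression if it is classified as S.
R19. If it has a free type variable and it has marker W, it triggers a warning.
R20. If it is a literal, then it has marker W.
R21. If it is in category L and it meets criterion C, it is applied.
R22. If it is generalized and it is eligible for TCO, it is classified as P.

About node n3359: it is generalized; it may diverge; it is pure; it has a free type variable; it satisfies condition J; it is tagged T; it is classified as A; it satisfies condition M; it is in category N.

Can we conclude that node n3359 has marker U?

By R5 (it satisfies condition M, it is tagged T): it is boxed.
By R10 (it is generalized, it has a free type variable): it is a constant expression.
By R2 (it is boxed): it meets criterion C.
By R8 (it is a constant expression, it satisfies condition M): it has marker W.
By R4 (it has marker W, it is classified as A): it is in category L.
By R21 (it is in category L, it meets criterion C): it is applied.
By R13 (it is applied): it captures a mutable variable.
By R11 (it captures a mutable variable): it has marker U.

Yes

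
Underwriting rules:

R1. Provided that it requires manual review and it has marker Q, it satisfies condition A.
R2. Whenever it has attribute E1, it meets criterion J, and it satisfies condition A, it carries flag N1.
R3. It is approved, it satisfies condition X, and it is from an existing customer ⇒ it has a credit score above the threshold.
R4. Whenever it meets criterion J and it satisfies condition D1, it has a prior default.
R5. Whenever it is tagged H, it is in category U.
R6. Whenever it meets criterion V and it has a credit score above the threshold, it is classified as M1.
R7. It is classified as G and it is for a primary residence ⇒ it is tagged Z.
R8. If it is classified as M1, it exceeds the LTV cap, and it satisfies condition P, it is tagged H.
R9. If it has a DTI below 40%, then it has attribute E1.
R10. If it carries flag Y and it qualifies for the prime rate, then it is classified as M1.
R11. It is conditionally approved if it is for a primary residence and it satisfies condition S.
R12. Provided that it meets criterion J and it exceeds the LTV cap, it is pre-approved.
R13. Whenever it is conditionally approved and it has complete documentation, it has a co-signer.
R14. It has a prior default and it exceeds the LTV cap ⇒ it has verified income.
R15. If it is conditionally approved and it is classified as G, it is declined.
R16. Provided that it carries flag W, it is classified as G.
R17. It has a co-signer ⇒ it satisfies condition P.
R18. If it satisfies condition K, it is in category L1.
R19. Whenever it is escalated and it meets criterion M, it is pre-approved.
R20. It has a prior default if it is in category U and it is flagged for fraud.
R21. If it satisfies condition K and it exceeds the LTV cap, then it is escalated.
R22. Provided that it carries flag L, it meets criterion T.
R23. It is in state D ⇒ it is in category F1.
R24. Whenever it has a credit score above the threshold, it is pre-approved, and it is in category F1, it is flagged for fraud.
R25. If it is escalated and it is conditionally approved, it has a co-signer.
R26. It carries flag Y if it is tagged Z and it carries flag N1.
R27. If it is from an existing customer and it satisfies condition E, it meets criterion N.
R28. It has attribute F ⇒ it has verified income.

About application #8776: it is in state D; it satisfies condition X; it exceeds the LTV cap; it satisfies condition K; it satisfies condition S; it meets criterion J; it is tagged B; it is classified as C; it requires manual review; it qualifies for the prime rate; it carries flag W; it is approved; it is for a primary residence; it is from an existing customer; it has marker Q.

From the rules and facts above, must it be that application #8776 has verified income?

No

Forward chaining from the given facts derives: satisfies condition A, has a credit score above the threshold, is conditionally approved, is pre-approved, is classified as G, is in category L1, is escalated, is in category F1, is flagged for fraud, has a co-signer, is tagged Z, is declined, satisfies condition P.
Rules concluding "it has verified income": R14 needs "it has a prior default"; R28 needs "it has attribute F" — none of these are established.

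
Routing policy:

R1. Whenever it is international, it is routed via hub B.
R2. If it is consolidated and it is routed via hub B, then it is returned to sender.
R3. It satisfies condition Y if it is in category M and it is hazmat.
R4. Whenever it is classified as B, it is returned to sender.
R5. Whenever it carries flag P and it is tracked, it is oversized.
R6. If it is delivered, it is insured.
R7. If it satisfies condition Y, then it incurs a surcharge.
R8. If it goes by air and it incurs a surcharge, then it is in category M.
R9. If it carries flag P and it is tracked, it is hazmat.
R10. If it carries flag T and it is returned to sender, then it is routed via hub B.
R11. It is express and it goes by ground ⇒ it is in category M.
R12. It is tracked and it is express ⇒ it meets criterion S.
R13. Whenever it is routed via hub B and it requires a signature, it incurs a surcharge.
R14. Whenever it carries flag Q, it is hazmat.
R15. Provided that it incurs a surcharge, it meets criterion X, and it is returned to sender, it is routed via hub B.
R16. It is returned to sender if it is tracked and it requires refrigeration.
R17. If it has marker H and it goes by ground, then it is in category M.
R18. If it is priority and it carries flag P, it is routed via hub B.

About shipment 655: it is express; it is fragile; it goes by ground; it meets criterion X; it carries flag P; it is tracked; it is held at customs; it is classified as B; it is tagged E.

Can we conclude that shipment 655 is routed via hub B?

By R4 (it is classified as B): it is returned to sender.
By R9 (it carries flag P, it is tracked): it is hazmat.
By R11 (it is express, it goes by ground): it is in category M.
By R3 (it is in category M, it is hazmat): it satisfies condition Y.
By R7 (it satisfies condition Y): it incurs a surcharge.
By R15 (it incurs a surcharge, it meets criterion X, it is returned to sender): it is routed via hub B.

Yes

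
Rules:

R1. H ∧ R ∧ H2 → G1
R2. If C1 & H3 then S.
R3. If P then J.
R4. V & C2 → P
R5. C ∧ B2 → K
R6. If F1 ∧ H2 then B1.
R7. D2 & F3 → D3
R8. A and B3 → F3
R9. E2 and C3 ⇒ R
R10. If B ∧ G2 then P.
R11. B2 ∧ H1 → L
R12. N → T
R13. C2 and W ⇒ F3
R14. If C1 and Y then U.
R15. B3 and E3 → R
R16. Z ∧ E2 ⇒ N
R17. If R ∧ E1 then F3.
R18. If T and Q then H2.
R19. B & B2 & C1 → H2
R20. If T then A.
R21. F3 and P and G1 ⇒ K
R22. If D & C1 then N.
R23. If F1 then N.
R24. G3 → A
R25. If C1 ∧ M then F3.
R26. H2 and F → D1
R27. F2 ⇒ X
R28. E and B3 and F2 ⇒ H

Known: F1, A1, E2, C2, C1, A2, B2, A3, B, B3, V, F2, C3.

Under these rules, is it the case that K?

No

Forward chaining from the given facts derives: P, R, H2, N, X, J, B1, T, A, F3.
Rules concluding K: R5 needs C; R21 needs G1 — none of these are established.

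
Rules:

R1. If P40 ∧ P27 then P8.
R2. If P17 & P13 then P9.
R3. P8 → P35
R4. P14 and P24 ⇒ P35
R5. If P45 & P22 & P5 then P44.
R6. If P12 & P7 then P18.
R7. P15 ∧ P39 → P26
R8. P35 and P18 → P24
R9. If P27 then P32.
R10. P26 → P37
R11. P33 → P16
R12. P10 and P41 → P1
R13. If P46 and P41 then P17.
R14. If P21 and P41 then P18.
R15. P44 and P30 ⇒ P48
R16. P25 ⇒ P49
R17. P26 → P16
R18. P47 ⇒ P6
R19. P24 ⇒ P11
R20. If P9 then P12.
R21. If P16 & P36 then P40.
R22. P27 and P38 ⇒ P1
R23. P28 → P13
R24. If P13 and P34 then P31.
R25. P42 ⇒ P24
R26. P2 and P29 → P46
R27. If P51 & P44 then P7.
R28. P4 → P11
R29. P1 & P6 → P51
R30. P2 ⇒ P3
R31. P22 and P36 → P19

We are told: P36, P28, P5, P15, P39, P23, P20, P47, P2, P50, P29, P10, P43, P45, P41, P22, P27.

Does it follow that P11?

Yes

P44  (by R5: P45, P22, P5)
P26  (by R7: P15, P39)
P1  (by R12: P10, P41)
P16  (by R17: P26)
P6  (by R18: P47)
P40  (by R21: P16, P36)
P13  (by R23: P28)
P46  (by R26: P2, P29)
P51  (by R29: P1, P6)
P8  (by R1: P40, P27)
P35  (by R3: P8)
P17  (by R13: P46, P41)
P7  (by R27: P51, P44)
P9  (by R2: P17, P13)
P12  (by R20: P9)
P18  (by R6: P12, P7)
P24  (by R8: P35, P18)
P11  (by R19: P24)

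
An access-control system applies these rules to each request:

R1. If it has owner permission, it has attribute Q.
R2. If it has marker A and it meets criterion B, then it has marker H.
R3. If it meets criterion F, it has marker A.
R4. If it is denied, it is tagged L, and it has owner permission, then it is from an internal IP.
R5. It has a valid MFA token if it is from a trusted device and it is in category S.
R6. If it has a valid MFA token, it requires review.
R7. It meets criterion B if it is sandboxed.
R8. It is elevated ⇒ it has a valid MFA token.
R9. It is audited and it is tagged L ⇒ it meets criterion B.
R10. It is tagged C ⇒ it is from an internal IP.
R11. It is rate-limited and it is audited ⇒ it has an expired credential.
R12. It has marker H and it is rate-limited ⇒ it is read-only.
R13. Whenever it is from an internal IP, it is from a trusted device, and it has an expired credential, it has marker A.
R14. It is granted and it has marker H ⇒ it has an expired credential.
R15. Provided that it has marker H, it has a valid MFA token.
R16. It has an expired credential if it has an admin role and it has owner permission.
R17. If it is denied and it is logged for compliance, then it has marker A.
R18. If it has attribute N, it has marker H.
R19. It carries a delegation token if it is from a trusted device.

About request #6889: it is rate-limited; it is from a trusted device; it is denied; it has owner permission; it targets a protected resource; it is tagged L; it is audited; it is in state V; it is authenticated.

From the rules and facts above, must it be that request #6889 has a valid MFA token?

Yes

By R4 (it is denied, it is tagged L, it has owner permission): it is from an internal IP.
By R9 (it is audited, it is tagged L): it meets criterion B.
By R11 (it is rate-limited, it is audited): it has an expired credential.
By R13 (it is from an internal IP, it is from a trusted device, it has an expired credential): it has marker A.
By R2 (it has marker A, it meets criterion B): it has marker H.
By R15 (it has marker H): it has a valid MFA token.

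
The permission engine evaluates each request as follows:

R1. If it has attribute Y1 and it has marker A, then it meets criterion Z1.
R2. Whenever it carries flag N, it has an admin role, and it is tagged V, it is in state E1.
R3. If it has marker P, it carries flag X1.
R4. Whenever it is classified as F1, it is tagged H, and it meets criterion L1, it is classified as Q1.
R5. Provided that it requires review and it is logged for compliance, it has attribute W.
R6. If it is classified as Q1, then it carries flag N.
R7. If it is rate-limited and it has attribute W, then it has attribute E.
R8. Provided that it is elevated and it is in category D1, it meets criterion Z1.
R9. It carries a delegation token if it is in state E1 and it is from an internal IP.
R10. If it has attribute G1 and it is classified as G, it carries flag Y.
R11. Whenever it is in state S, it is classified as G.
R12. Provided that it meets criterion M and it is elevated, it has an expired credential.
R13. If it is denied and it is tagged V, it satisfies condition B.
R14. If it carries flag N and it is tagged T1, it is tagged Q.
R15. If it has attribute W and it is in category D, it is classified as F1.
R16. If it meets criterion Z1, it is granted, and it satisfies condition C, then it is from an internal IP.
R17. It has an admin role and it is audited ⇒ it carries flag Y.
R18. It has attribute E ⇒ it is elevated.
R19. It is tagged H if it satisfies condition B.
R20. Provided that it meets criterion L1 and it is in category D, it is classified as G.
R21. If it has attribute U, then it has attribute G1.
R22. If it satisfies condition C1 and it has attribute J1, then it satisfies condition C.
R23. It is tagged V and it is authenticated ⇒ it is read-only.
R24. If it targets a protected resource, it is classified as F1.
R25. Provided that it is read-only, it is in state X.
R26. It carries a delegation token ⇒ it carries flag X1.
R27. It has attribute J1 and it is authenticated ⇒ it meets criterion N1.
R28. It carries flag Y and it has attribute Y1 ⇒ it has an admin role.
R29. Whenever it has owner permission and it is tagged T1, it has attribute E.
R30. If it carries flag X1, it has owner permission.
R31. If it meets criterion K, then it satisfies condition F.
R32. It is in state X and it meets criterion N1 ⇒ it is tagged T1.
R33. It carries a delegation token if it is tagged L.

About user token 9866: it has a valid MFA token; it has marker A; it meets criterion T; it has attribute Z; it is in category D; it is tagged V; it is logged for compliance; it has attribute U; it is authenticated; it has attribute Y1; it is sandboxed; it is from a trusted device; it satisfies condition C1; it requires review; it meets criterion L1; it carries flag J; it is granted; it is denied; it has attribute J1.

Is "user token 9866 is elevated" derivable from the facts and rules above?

By R1 (it has attribute Y1, it has marker A): it meets criterion Z1.
By R5 (it requires review, it is logged for compliance): it has attribute W.
By R13 (it is denied, it is tagged V): it satisfies condition B.
By R15 (it has attribute W, it is in category D): it is classified as F1.
By R19 (it satisfies condition B): it is tagged H.
By R20 (it meets criterion L1, it is in category D): it is classified as G.
By R21 (it has attribute U): it has attribute G1.
By R22 (it satisfies condition C1, it has attribute J1): it satisfies condition C.
By R23 (it is tagged V, it is authenticated): it is read-only.
By R25 (it is read-only): it is in state X.
By R27 (it has attribute J1, it is authenticated): it meets criterion N1.
By R32 (it is in state X, it meets criterion N1): it is tagged T1.
By R4 (it is classified as F1, it is tagged H, it meets criterion L1): it is classified as Q1.
By R6 (it is classified as Q1): it carries flag N.
By R10 (it has attribute G1, it is classified as G): it carries flag Y.
By R16 (it meets criterion Z1, it is granted, it satisfies condition C): it is from an internal IP.
By R28 (it carries flag Y, it has attribute Y1): it has an admin role.
By R2 (it carries flag N, it has an admin role, it is tagged V): it is in state E1.
By R9 (it is in state E1, it is from an internal IP): it carries a delegation token.
By R26 (it carries a delegation token): it carries flag X1.
By R30 (it carries flag X1): it has owner permission.
By R29 (it has owner permission, it is tagged T1): it has attribute E.
By R18 (it has attribute E): it is elevated.

Yes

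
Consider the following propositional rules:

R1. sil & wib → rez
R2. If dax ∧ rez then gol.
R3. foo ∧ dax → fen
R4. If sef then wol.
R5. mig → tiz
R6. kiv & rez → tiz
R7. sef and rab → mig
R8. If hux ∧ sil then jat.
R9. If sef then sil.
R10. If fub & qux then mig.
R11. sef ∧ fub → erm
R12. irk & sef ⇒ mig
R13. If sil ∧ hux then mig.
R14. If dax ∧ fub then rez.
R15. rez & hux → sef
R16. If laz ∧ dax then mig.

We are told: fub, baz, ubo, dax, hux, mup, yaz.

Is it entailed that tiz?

Yes

rez  (by R14: dax, fub)
sef  (by R15: rez, hux)
sil  (by R9: sef)
mig  (by R13: sil, hux)
tiz  (by R5: mig)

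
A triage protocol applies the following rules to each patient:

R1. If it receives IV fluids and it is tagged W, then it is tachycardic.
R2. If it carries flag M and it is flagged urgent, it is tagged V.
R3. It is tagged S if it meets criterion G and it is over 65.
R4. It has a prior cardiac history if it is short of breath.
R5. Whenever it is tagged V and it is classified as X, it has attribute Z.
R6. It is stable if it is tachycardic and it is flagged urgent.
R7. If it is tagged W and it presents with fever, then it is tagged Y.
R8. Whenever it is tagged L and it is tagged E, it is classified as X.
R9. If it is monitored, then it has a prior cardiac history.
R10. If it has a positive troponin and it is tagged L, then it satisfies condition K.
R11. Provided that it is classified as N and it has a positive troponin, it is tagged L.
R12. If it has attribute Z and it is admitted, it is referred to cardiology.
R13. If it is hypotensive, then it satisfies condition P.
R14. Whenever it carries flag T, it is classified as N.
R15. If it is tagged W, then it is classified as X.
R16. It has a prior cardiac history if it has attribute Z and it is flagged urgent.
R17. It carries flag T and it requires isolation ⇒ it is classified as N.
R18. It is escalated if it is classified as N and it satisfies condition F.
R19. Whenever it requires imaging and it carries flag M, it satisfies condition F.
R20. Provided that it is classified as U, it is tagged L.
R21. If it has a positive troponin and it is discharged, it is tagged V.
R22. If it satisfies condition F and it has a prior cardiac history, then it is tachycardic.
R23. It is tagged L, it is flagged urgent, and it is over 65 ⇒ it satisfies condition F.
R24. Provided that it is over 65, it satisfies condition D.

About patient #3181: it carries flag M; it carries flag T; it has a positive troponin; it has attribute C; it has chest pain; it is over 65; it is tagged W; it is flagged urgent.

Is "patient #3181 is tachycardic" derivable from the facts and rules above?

Yes

By R2 (it carries flag M, it is flagged urgent): it is tagged V.
By R14 (it carries flag T): it is classified as N.
By R15 (it is tagged W): it is classified as X.
By R5 (it is tagged V, it is classified as X): it has attribute Z.
By R11 (it is classified as N, it has a positive troponin): it is tagged L.
By R16 (it has attribute Z, it is flagged urgent): it has a prior cardiac history.
By R23 (it is tagged L, it is flagged urgent, it is over 65): it satisfies condition F.
By R22 (it satisfies condition F, it has a prior cardiac history): it is tachycardic.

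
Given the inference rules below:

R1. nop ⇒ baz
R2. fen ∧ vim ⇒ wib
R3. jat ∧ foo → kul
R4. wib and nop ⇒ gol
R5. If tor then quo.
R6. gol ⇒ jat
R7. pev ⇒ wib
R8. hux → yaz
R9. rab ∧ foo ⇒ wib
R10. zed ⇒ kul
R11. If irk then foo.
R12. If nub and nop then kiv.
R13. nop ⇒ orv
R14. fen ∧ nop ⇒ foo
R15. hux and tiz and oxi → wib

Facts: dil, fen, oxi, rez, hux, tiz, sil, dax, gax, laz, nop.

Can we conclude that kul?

foo  (by R14: fen, nop)
wib  (by R15: hux, tiz, oxi)
gol  (by R4: wib, nop)
jat  (by R6: gol)
kul  (by R3: jat, foo)

Yes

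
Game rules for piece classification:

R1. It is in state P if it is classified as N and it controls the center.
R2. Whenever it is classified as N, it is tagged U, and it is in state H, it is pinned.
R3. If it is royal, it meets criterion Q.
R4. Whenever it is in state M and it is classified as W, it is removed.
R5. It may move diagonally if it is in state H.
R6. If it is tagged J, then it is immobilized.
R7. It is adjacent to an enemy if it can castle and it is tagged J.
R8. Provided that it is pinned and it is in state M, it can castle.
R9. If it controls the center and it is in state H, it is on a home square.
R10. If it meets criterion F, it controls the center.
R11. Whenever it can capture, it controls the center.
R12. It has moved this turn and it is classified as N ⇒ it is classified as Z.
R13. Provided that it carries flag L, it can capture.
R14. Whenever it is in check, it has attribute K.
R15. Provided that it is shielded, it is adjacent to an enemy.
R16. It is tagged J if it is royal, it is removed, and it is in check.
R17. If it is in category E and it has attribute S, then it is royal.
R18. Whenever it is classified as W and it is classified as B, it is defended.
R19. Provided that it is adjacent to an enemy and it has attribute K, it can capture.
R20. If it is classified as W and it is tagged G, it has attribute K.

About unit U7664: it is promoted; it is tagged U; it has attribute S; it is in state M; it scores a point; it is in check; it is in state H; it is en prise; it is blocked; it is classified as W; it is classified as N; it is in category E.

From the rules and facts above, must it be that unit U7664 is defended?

Forward chaining from the given facts derives: is pinned, is removed, may move diagonally, can castle, has attribute K, is royal, meets criterion Q, is tagged J, is immobilized, is adjacent to an enemy, can capture, controls the center, is in state P, is on a home square.
The only rule concluding "it is defended" is R18, which needs "it is classified as B"; that is never established.

No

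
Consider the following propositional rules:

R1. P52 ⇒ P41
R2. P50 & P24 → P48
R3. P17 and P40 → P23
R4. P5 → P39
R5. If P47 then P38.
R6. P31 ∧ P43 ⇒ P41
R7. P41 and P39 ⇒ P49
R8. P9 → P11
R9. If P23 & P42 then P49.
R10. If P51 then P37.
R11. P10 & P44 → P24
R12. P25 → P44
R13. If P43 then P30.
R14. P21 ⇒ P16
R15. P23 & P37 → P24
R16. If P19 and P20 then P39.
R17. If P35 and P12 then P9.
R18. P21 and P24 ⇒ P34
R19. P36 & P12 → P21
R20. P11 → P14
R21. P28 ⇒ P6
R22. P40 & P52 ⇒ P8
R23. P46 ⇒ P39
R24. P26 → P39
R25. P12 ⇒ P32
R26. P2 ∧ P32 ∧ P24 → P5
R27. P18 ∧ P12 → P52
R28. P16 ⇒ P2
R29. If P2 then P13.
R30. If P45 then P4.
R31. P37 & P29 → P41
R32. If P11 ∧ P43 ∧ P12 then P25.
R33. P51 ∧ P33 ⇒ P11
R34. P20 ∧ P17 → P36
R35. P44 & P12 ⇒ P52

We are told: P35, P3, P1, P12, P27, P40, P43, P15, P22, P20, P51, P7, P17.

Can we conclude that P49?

P23  (by R3: P17, P40)
P37  (by R10: P51)
P24  (by R15: P23, P37)
P9  (by R17: P35, P12)
P32  (by R25: P12)
P36  (by R34: P20, P17)
P11  (by R8: P9)
P21  (by R19: P36, P12)
P25  (by R32: P11, P43, P12)
P44  (by R12: P25)
P16  (by R14: P21)
P2  (by R28: P16)
P52  (by R35: P44, P12)
P41  (by R1: P52)
P5  (by R26: P2, P32, P24)
P39  (by R4: P5)
P49  (by R7: P41, P39)

Yes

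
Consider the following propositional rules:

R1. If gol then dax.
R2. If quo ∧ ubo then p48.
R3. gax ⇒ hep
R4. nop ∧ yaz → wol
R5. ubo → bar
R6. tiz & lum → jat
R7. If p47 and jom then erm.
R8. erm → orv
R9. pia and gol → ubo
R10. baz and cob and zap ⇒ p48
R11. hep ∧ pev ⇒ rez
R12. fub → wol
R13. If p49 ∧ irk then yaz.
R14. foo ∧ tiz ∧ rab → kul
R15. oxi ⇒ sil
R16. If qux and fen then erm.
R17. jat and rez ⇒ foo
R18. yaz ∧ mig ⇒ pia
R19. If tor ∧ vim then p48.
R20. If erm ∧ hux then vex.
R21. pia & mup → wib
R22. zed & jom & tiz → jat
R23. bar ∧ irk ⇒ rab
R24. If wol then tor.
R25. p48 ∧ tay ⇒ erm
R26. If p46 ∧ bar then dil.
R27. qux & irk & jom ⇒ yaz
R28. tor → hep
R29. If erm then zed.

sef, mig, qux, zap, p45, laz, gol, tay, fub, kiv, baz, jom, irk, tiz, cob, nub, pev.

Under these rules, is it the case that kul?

Yes

p48  (by R10: baz, cob, zap)
wol  (by R12: fub)
tor  (by R24: wol)
erm  (by R25: p48, tay)
yaz  (by R27: qux, irk, jom)
hep  (by R28: tor)
zed  (by R29: erm)
rez  (by R11: hep, pev)
pia  (by R18: yaz, mig)
jat  (by R22: zed, jom, tiz)
ubo  (by R9: pia, gol)
foo  (by R17: jat, rez)
bar  (by R5: ubo)
rab  (by R23: bar, irk)
kul  (by R14: foo, tiz, rab)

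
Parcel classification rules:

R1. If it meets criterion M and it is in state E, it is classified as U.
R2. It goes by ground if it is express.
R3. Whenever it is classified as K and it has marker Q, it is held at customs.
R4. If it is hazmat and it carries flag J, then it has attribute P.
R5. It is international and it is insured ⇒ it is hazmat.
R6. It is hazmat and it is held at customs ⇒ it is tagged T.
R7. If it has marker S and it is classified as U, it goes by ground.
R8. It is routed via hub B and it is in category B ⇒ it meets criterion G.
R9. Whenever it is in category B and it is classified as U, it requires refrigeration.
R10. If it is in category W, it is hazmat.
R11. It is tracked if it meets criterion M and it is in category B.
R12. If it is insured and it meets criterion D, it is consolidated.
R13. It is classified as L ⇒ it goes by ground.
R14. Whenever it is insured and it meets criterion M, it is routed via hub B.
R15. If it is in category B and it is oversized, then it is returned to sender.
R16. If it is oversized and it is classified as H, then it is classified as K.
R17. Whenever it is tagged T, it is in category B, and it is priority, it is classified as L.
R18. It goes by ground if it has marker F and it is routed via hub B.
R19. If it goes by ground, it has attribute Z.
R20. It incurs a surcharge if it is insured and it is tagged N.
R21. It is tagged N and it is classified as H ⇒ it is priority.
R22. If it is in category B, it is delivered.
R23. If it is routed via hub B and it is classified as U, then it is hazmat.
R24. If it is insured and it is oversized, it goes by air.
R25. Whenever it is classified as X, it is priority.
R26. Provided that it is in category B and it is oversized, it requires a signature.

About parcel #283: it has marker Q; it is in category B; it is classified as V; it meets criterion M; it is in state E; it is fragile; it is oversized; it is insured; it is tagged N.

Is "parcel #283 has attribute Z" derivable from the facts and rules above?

Forward chaining from the given facts derives: is classified as U, requires refrigeration, is tracked, is routed via hub B, is returned to sender, incurs a surcharge, is delivered, is hazmat, goes by air, requires a signature, meets criterion G.
The only rule concluding "it has attribute Z" is R19, which needs "it goes by ground"; that is never established.

No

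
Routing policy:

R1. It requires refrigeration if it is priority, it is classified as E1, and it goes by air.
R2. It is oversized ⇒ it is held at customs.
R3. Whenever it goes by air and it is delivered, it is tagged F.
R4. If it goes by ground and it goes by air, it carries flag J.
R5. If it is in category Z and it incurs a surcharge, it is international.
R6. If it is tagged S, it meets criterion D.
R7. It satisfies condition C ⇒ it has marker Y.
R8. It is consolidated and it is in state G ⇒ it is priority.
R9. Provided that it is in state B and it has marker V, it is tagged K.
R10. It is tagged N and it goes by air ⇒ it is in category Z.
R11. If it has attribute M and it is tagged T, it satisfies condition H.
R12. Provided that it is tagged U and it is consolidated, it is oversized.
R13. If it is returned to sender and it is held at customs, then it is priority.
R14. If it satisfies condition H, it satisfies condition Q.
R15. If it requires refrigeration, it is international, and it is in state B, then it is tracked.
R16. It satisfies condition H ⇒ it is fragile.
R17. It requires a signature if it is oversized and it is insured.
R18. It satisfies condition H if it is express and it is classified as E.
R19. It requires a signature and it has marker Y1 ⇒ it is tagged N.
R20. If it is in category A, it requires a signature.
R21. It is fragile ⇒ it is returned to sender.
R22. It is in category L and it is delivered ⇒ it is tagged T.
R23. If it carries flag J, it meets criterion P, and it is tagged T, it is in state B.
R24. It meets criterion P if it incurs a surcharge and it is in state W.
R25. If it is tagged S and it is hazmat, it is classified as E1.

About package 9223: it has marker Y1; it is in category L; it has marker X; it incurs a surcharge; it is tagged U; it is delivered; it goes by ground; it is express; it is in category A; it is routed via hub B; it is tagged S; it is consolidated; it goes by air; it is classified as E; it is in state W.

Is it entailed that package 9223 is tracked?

Forward chaining from the given facts derives: is tagged F, carries flag J, meets criterion D, is oversized, satisfies condition H, requires a signature, is tagged T, meets criterion P, is held at customs, satisfies condition Q, is fragile, is tagged N, is returned to sender, is in state B, is in category Z, is priority, is international.
The only rule concluding "it is tracked" is R15, which needs "it requires refrigeration"; that is never established.

No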